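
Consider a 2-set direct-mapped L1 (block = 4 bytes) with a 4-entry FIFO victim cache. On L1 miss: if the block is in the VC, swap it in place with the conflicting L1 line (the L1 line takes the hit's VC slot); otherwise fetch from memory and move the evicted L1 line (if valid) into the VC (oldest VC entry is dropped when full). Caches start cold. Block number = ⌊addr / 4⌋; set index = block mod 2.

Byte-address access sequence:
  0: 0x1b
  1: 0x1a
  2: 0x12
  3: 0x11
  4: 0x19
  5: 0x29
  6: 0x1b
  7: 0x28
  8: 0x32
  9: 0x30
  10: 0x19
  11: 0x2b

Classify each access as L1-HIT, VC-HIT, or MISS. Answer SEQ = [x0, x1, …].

0: 0x1b (blk 6, set 0) → MISS  vc=[]
1: 0x1a (blk 6, set 0) → L1-HIT  vc=[]
2: 0x12 (blk 4, set 0) → MISS  vc=[6]
3: 0x11 (blk 4, set 0) → L1-HIT  vc=[6]
4: 0x19 (blk 6, set 0) → VC-HIT  vc=[4]
5: 0x29 (blk 10, set 0) → MISS  vc=[4, 6]
6: 0x1b (blk 6, set 0) → VC-HIT  vc=[4, 10]
7: 0x28 (blk 10, set 0) → VC-HIT  vc=[4, 6]
8: 0x32 (blk 12, set 0) → MISS  vc=[4, 6, 10]
9: 0x30 (blk 12, set 0) → L1-HIT  vc=[4, 6, 10]
10: 0x19 (blk 6, set 0) → VC-HIT  vc=[4, 12, 10]
11: 0x2b (blk 10, set 0) → VC-HIT  vc=[4, 12, 6]

SEQ = [MISS, L1-HIT, MISS, L1-HIT, VC-HIT, MISS, VC-HIT, VC-HIT, MISS, L1-HIT, VC-HIT, VC-HIT]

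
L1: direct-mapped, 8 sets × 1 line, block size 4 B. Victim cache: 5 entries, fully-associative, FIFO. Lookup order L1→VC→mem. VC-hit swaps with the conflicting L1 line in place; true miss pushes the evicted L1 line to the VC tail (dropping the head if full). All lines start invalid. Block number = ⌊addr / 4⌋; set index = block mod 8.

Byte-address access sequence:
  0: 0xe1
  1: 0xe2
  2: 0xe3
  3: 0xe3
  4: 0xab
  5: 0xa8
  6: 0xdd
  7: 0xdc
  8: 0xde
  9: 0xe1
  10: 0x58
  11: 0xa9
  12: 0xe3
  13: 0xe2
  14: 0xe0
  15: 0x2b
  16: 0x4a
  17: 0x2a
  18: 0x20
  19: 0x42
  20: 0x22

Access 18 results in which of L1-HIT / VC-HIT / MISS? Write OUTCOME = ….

OUTCOME = MISS

  [0] addr=0xe1 blk=56 s=0: MISS | VC []
  [1] addr=0xe2 blk=56 s=0: L1-HIT | VC []
  [2] addr=0xe3 blk=56 s=0: L1-HIT | VC []
  [3] addr=0xe3 blk=56 s=0: L1-HIT | VC []
  [4] addr=0xab blk=42 s=2: MISS | VC []
  [5] addr=0xa8 blk=42 s=2: L1-HIT | VC []
  [6] addr=0xdd blk=55 s=7: MISS | VC []
  [7] addr=0xdc blk=55 s=7: L1-HIT | VC []
  [8] addr=0xde blk=55 s=7: L1-HIT | VC []
  [9] addr=0xe1 blk=56 s=0: L1-HIT | VC []
  [10] addr=0x58 blk=22 s=6: MISS | VC []
  [11] addr=0xa9 blk=42 s=2: L1-HIT | VC []
  [12] addr=0xe3 blk=56 s=0: L1-HIT | VC []
  [13] addr=0xe2 blk=56 s=0: L1-HIT | VC []
  [14] addr=0xe0 blk=56 s=0: L1-HIT | VC []
  [15] addr=0x2b blk=10 s=2: MISS | VC [42]
  [16] addr=0x4a blk=18 s=2: MISS | VC [42, 10]
  [17] addr=0x2a blk=10 s=2: VC-HIT | VC [42, 18]
  [18] addr=0x20 blk=8 s=0: MISS | VC [42, 18, 56]
  [19] addr=0x42 blk=16 s=0: MISS | VC [42, 18, 56, 8]
  [20] addr=0x22 blk=8 s=0: VC-HIT | VC [42, 18, 56, 16]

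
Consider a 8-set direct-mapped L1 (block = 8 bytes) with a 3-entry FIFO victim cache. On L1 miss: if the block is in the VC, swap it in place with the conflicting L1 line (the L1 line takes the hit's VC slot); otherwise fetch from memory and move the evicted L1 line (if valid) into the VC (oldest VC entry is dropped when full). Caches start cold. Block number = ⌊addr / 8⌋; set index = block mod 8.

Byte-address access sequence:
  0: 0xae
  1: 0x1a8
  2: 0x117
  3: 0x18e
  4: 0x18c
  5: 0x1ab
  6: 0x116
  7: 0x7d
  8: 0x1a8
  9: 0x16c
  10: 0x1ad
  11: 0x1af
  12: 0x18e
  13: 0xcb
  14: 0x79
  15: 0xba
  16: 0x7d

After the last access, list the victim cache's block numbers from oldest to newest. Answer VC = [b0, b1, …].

VC = [45, 49, 23]

#0 0xae→b21/s5 MISS; vc=[]
#1 0x1a8→b53/s5 MISS; vc=[21]
#2 0x117→b34/s2 MISS; vc=[21]
#3 0x18e→b49/s1 MISS; vc=[21]
#4 0x18c→b49/s1 L1-HIT; vc=[21]
#5 0x1ab→b53/s5 L1-HIT; vc=[21]
#6 0x116→b34/s2 L1-HIT; vc=[21]
#7 0x7d→b15/s7 MISS; vc=[21]
#8 0x1a8→b53/s5 L1-HIT; vc=[21]
#9 0x16c→b45/s5 MISS; vc=[21,53]
#10 0x1ad→b53/s5 VC-HIT; vc=[21,45]
#11 0x1af→b53/s5 L1-HIT; vc=[21,45]
#12 0x18e→b49/s1 L1-HIT; vc=[21,45]
#13 0xcb→b25/s1 MISS; vc=[21,45,49]
#14 0x79→b15/s7 L1-HIT; vc=[21,45,49]
#15 0xba→b23/s7 MISS; vc=[45,49,15]
#16 0x7d→b15/s7 VC-HIT; vc=[45,49,23]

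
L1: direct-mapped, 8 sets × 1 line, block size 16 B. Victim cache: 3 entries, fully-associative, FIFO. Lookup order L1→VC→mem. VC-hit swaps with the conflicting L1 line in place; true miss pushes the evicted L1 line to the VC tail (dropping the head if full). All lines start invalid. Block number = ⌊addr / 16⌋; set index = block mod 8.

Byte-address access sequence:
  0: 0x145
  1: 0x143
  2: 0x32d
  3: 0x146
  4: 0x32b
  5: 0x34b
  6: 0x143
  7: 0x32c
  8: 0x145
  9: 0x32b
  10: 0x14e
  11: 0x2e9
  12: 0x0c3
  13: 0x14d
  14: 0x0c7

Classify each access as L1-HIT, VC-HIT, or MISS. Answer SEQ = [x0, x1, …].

  [0] addr=0x145 blk=20 s=4: MISS | VC []
  [1] addr=0x143 blk=20 s=4: L1-HIT | VC []
  [2] addr=0x32d blk=50 s=2: MISS | VC []
  [3] addr=0x146 blk=20 s=4: L1-HIT | VC []
  [4] addr=0x32b blk=50 s=2: L1-HIT | VC []
  [5] addr=0x34b blk=52 s=4: MISS | VC [20]
  [6] addr=0x143 blk=20 s=4: VC-HIT | VC [52]
  [7] addr=0x32c blk=50 s=2: L1-HIT | VC [52]
  [8] addr=0x145 blk=20 s=4: L1-HIT | VC [52]
  [9] addr=0x32b blk=50 s=2: L1-HIT | VC [52]
  [10] addr=0x14e blk=20 s=4: L1-HIT | VC [52]
  [11] addr=0x2e9 blk=46 s=6: MISS | VC [52]
  [12] addr=0xc3 blk=12 s=4: MISS | VC [52, 20]
  [13] addr=0x14d blk=20 s=4: VC-HIT | VC [52, 12]
  [14] addr=0xc7 blk=12 s=4: VC-HIT | VC [52, 20]

SEQ = [MISS, L1-HIT, MISS, L1-HIT, L1-HIT, MISS, VC-HIT, L1-HIT, L1-HIT, L1-HIT, L1-HIT, MISS, MISS, VC-HIT, VC-HIT]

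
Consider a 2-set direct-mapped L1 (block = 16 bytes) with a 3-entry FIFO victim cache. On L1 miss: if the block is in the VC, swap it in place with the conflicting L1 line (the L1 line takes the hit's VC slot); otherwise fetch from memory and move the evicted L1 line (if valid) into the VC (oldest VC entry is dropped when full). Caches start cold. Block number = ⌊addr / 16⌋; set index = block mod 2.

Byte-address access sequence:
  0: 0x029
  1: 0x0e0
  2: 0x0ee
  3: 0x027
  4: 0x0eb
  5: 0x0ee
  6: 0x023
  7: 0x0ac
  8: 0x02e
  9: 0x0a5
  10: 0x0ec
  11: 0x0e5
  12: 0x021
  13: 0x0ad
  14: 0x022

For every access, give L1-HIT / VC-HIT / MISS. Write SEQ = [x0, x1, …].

  [0] addr=0x29 blk=2 s=0: MISS | VC []
  [1] addr=0xe0 blk=14 s=0: MISS | VC [2]
  [2] addr=0xee blk=14 s=0: L1-HIT | VC [2]
  [3] addr=0x27 blk=2 s=0: VC-HIT | VC [14]
  [4] addr=0xeb blk=14 s=0: VC-HIT | VC [2]
  [5] addr=0xee blk=14 s=0: L1-HIT | VC [2]
  [6] addr=0x23 blk=2 s=0: VC-HIT | VC [14]
  [7] addr=0xac blk=10 s=0: MISS | VC [14, 2]
  [8] addr=0x2e blk=2 s=0: VC-HIT | VC [14, 10]
  [9] addr=0xa5 blk=10 s=0: VC-HIT | VC [14, 2]
  [10] addr=0xec blk=14 s=0: VC-HIT | VC [10, 2]
  [11] addr=0xe5 blk=14 s=0: L1-HIT | VC [10, 2]
  [12] addr=0x21 blk=2 s=0: VC-HIT | VC [10, 14]
  [13] addr=0xad blk=10 s=0: VC-HIT | VC [2, 14]
  [14] addr=0x22 blk=2 s=0: VC-HIT | VC [10, 14]

SEQ = [MISS, MISS, L1-HIT, VC-HIT, VC-HIT, L1-HIT, VC-HIT, MISS, VC-HIT, VC-HIT, VC-HIT, L1-HIT, VC-HIT, VC-HIT, VC-HIT]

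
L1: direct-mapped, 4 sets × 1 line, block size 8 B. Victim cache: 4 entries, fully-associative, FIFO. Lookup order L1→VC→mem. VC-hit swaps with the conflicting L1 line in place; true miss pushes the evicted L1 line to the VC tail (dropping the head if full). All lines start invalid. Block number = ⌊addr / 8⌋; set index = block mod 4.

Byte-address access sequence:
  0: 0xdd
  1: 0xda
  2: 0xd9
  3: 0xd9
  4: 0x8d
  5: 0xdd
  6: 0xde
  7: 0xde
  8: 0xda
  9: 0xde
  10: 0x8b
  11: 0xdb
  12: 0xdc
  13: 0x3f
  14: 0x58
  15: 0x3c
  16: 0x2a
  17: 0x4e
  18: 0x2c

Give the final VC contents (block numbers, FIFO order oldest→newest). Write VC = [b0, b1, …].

VC = [27, 11, 17, 9]

  [0] addr=0xdd blk=27 s=3: MISS | VC []
  [1] addr=0xda blk=27 s=3: L1-HIT | VC []
  [2] addr=0xd9 blk=27 s=3: L1-HIT | VC []
  [3] addr=0xd9 blk=27 s=3: L1-HIT | VC []
  [4] addr=0x8d blk=17 s=1: MISS | VC []
  [5] addr=0xdd blk=27 s=3: L1-HIT | VC []
  [6] addr=0xde blk=27 s=3: L1-HIT | VC []
  [7] addr=0xde blk=27 s=3: L1-HIT | VC []
  [8] addr=0xda blk=27 s=3: L1-HIT | VC []
  [9] addr=0xde blk=27 s=3: L1-HIT | VC []
  [10] addr=0x8b blk=17 s=1: L1-HIT | VC []
  [11] addr=0xdb blk=27 s=3: L1-HIT | VC []
  [12] addr=0xdc blk=27 s=3: L1-HIT | VC []
  [13] addr=0x3f blk=7 s=3: MISS | VC [27]
  [14] addr=0x58 blk=11 s=3: MISS | VC [27, 7]
  [15] addr=0x3c blk=7 s=3: VC-HIT | VC [27, 11]
  [16] addr=0x2a blk=5 s=1: MISS | VC [27, 11, 17]
  [17] addr=0x4e blk=9 s=1: MISS | VC [27, 11, 17, 5]
  [18] addr=0x2c blk=5 s=1: VC-HIT | VC [27, 11, 17, 9]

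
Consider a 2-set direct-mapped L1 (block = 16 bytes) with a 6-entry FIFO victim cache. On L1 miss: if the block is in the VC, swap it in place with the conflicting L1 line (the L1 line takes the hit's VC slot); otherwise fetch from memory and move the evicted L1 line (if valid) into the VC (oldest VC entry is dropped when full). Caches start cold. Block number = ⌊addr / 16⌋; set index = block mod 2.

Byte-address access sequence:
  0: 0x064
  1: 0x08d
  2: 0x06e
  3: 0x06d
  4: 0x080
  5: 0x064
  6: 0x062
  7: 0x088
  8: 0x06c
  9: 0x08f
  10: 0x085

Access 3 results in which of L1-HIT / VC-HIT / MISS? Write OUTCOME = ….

0: 0x64 (blk 6, set 0) → MISS  vc=[]
1: 0x8d (blk 8, set 0) → MISS  vc=[6]
2: 0x6e (blk 6, set 0) → VC-HIT  vc=[8]
3: 0x6d (blk 6, set 0) → L1-HIT  vc=[8]
4: 0x80 (blk 8, set 0) → VC-HIT  vc=[6]
5: 0x64 (blk 6, set 0) → VC-HIT  vc=[8]
6: 0x62 (blk 6, set 0) → L1-HIT  vc=[8]
7: 0x88 (blk 8, set 0) → VC-HIT  vc=[6]
8: 0x6c (blk 6, set 0) → VC-HIT  vc=[8]
9: 0x8f (blk 8, set 0) → VC-HIT  vc=[6]
10: 0x85 (blk 8, set 0) → L1-HIT  vc=[6]

OUTCOME = L1-HIT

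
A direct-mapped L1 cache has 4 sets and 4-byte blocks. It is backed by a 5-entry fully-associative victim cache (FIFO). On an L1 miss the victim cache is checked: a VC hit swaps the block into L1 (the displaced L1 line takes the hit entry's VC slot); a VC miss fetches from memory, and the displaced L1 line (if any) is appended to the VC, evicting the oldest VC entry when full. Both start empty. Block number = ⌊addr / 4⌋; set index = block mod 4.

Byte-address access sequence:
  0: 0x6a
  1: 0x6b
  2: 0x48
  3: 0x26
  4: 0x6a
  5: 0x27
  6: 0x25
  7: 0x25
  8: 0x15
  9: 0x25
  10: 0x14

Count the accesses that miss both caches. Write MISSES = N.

MISSES = 4

#0 0x6a→b26/s2 MISS; vc=[]
#1 0x6b→b26/s2 L1-HIT; vc=[]
#2 0x48→b18/s2 MISS; vc=[26]
#3 0x26→b9/s1 MISS; vc=[26]
#4 0x6a→b26/s2 VC-HIT; vc=[18]
#5 0x27→b9/s1 L1-HIT; vc=[18]
#6 0x25→b9/s1 L1-HIT; vc=[18]
#7 0x25→b9/s1 L1-HIT; vc=[18]
#8 0x15→b5/s1 MISS; vc=[18,9]
#9 0x25→b9/s1 VC-HIT; vc=[18,5]
#10 0x14→b5/s1 VC-HIT; vc=[18,9]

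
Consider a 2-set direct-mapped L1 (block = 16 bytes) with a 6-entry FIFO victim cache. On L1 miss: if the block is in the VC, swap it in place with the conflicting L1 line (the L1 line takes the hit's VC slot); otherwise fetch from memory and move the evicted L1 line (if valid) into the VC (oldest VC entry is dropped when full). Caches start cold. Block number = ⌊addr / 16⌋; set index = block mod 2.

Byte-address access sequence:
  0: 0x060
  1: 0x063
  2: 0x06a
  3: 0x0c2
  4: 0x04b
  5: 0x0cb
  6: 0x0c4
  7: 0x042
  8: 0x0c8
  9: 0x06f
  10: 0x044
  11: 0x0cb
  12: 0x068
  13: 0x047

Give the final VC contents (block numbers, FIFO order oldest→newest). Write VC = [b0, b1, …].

VC = [6, 12]

  [0] addr=0x60 blk=6 s=0: MISS | VC []
  [1] addr=0x63 blk=6 s=0: L1-HIT | VC []
  [2] addr=0x6a blk=6 s=0: L1-HIT | VC []
  [3] addr=0xc2 blk=12 s=0: MISS | VC [6]
  [4] addr=0x4b blk=4 s=0: MISS | VC [6, 12]
  [5] addr=0xcb blk=12 s=0: VC-HIT | VC [6, 4]
  [6] addr=0xc4 blk=12 s=0: L1-HIT | VC [6, 4]
  [7] addr=0x42 blk=4 s=0: VC-HIT | VC [6, 12]
  [8] addr=0xc8 blk=12 s=0: VC-HIT | VC [6, 4]
  [9] addr=0x6f blk=6 s=0: VC-HIT | VC [12, 4]
  [10] addr=0x44 blk=4 s=0: VC-HIT | VC [12, 6]
  [11] addr=0xcb blk=12 s=0: VC-HIT | VC [4, 6]
  [12] addr=0x68 blk=6 s=0: VC-HIT | VC [4, 12]
  [13] addr=0x47 blk=4 s=0: VC-HIT | VC [6, 12]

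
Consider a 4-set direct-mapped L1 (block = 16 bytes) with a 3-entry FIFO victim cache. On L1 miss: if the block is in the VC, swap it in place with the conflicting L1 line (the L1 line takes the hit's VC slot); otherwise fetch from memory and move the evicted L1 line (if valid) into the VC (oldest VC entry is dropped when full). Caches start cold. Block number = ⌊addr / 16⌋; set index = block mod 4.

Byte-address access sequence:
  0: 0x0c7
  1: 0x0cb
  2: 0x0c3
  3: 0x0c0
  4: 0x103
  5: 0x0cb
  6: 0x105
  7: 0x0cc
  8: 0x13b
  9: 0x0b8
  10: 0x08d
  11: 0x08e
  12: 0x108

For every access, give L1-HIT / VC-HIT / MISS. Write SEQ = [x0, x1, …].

SEQ = [MISS, L1-HIT, L1-HIT, L1-HIT, MISS, VC-HIT, VC-HIT, VC-HIT, MISS, MISS, MISS, L1-HIT, VC-HIT]

0: 0xc7 (blk 12, set 0) → MISS  vc=[]
1: 0xcb (blk 12, set 0) → L1-HIT  vc=[]
2: 0xc3 (blk 12, set 0) → L1-HIT  vc=[]
3: 0xc0 (blk 12, set 0) → L1-HIT  vc=[]
4: 0x103 (blk 16, set 0) → MISS  vc=[12]
5: 0xcb (blk 12, set 0) → VC-HIT  vc=[16]
6: 0x105 (blk 16, set 0) → VC-HIT  vc=[12]
7: 0xcc (blk 12, set 0) → VC-HIT  vc=[16]
8: 0x13b (blk 19, set 3) → MISS  vc=[16]
9: 0xb8 (blk 11, set 3) → MISS  vc=[16, 19]
10: 0x8d (blk 8, set 0) → MISS  vc=[16, 19, 12]
11: 0x8e (blk 8, set 0) → L1-HIT  vc=[16, 19, 12]
12: 0x108 (blk 16, set 0) → VC-HIT  vc=[8, 19, 12]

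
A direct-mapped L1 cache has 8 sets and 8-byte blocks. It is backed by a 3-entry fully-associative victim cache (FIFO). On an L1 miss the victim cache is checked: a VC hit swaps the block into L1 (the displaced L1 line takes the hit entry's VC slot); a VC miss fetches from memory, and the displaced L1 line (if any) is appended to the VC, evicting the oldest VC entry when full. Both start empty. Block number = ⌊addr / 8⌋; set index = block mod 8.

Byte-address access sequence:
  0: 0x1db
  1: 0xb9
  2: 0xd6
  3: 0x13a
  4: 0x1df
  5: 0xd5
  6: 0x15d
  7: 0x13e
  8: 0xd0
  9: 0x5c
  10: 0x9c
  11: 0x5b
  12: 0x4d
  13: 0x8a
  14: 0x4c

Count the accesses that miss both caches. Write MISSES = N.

  [0] addr=0x1db blk=59 s=3: MISS | VC []
  [1] addr=0xb9 blk=23 s=7: MISS | VC []
  [2] addr=0xd6 blk=26 s=2: MISS | VC []
  [3] addr=0x13a blk=39 s=7: MISS | VC [23]
  [4] addr=0x1df blk=59 s=3: L1-HIT | VC [23]
  [5] addr=0xd5 blk=26 s=2: L1-HIT | VC [23]
  [6] addr=0x15d blk=43 s=3: MISS | VC [23, 59]
  [7] addr=0x13e blk=39 s=7: L1-HIT | VC [23, 59]
  [8] addr=0xd0 blk=26 s=2: L1-HIT | VC [23, 59]
  [9] addr=0x5c blk=11 s=3: MISS | VC [23, 59, 43]
  [10] addr=0x9c blk=19 s=3: MISS | VC [59, 43, 11]
  [11] addr=0x5b blk=11 s=3: VC-HIT | VC [59, 43, 19]
  [12] addr=0x4d blk=9 s=1: MISS | VC [59, 43, 19]
  [13] addr=0x8a blk=17 s=1: MISS | VC [43, 19, 9]
  [14] addr=0x4c blk=9 s=1: VC-HIT | VC [43, 19, 17]

MISSES = 9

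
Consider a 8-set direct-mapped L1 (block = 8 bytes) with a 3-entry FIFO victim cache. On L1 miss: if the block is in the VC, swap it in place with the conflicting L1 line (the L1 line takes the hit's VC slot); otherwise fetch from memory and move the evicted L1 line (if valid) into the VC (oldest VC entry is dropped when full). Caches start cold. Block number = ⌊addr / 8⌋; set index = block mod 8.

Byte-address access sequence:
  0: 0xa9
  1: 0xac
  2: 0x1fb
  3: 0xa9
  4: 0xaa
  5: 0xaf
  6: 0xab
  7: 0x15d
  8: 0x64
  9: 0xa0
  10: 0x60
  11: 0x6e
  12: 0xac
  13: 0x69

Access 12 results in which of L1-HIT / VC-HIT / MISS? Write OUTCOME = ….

0: 0xa9 (blk 21, set 5) → MISS  vc=[]
1: 0xac (blk 21, set 5) → L1-HIT  vc=[]
2: 0x1fb (blk 63, set 7) → MISS  vc=[]
3: 0xa9 (blk 21, set 5) → L1-HIT  vc=[]
4: 0xaa (blk 21, set 5) → L1-HIT  vc=[]
5: 0xaf (blk 21, set 5) → L1-HIT  vc=[]
6: 0xab (blk 21, set 5) → L1-HIT  vc=[]
7: 0x15d (blk 43, set 3) → MISS  vc=[]
8: 0x64 (blk 12, set 4) → MISS  vc=[]
9: 0xa0 (blk 20, set 4) → MISS  vc=[12]
10: 0x60 (blk 12, set 4) → VC-HIT  vc=[20]
11: 0x6e (blk 13, set 5) → MISS  vc=[20, 21]
12: 0xac (blk 21, set 5) → VC-HIT  vc=[20, 13]
13: 0x69 (blk 13, set 5) → VC-HIT  vc=[20, 21]

OUTCOME = VC-HIT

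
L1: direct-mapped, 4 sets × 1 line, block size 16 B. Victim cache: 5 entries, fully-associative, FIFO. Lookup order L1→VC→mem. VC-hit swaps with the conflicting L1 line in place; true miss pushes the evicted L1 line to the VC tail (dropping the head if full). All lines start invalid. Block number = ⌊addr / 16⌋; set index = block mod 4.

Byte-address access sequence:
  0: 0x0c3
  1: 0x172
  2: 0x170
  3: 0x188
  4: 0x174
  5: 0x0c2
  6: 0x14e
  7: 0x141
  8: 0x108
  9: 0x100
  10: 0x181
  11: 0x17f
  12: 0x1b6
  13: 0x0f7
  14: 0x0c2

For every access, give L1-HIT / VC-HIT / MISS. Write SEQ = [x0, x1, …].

0: 0xc3 (blk 12, set 0) → MISS  vc=[]
1: 0x172 (blk 23, set 3) → MISS  vc=[]
2: 0x170 (blk 23, set 3) → L1-HIT  vc=[]
3: 0x188 (blk 24, set 0) → MISS  vc=[12]
4: 0x174 (blk 23, set 3) → L1-HIT  vc=[12]
5: 0xc2 (blk 12, set 0) → VC-HIT  vc=[24]
6: 0x14e (blk 20, set 0) → MISS  vc=[24, 12]
7: 0x141 (blk 20, set 0) → L1-HIT  vc=[24, 12]
8: 0x108 (blk 16, set 0) → MISS  vc=[24, 12, 20]
9: 0x100 (blk 16, set 0) → L1-HIT  vc=[24, 12, 20]
10: 0x181 (blk 24, set 0) → VC-HIT  vc=[16, 12, 20]
11: 0x17f (blk 23, set 3) → L1-HIT  vc=[16, 12, 20]
12: 0x1b6 (blk 27, set 3) → MISS  vc=[16, 12, 20, 23]
13: 0xf7 (blk 15, set 3) → MISS  vc=[16, 12, 20, 23, 27]
14: 0xc2 (blk 12, set 0) → VC-HIT  vc=[16, 24, 20, 23, 27]

SEQ = [MISS, MISS, L1-HIT, MISS, L1-HIT, VC-HIT, MISS, L1-HIT, MISS, L1-HIT, VC-HIT, L1-HIT, MISS, MISS, VC-HIT]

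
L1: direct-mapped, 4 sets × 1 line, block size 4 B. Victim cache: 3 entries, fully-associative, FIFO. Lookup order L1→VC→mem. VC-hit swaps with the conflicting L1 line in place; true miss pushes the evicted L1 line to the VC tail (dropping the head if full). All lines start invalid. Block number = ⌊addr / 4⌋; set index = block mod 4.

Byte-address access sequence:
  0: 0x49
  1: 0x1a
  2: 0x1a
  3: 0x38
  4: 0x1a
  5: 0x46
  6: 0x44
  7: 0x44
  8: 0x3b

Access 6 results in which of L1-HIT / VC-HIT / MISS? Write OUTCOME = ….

OUTCOME = L1-HIT

0: 0x49 (blk 18, set 2) → MISS  vc=[]
1: 0x1a (blk 6, set 2) → MISS  vc=[18]
2: 0x1a (blk 6, set 2) → L1-HIT  vc=[18]
3: 0x38 (blk 14, set 2) → MISS  vc=[18, 6]
4: 0x1a (blk 6, set 2) → VC-HIT  vc=[18, 14]
5: 0x46 (blk 17, set 1) → MISS  vc=[18, 14]
6: 0x44 (blk 17, set 1) → L1-HIT  vc=[18, 14]
7: 0x44 (blk 17, set 1) → L1-HIT  vc=[18, 14]
8: 0x3b (blk 14, set 2) → VC-HIT  vc=[18, 6]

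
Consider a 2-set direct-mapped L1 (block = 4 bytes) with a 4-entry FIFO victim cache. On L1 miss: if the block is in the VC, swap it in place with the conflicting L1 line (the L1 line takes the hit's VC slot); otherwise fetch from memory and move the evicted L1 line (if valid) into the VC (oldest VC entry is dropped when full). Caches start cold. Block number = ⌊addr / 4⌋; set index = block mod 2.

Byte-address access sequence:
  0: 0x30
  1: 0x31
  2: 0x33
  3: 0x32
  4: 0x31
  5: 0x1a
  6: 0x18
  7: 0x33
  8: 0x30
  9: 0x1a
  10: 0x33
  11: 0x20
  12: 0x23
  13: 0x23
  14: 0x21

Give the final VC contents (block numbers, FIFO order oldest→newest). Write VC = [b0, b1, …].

#0 0x30→b12/s0 MISS; vc=[]
#1 0x31→b12/s0 L1-HIT; vc=[]
#2 0x33→b12/s0 L1-HIT; vc=[]
#3 0x32→b12/s0 L1-HIT; vc=[]
#4 0x31→b12/s0 L1-HIT; vc=[]
#5 0x1a→b6/s0 MISS; vc=[12]
#6 0x18→b6/s0 L1-HIT; vc=[12]
#7 0x33→b12/s0 VC-HIT; vc=[6]
#8 0x30→b12/s0 L1-HIT; vc=[6]
#9 0x1a→b6/s0 VC-HIT; vc=[12]
#10 0x33→b12/s0 VC-HIT; vc=[6]
#11 0x20→b8/s0 MISS; vc=[6,12]
#12 0x23→b8/s0 L1-HIT; vc=[6,12]
#13 0x23→b8/s0 L1-HIT; vc=[6,12]
#14 0x21→b8/s0 L1-HIT; vc=[6,12]

VC = [6, 12]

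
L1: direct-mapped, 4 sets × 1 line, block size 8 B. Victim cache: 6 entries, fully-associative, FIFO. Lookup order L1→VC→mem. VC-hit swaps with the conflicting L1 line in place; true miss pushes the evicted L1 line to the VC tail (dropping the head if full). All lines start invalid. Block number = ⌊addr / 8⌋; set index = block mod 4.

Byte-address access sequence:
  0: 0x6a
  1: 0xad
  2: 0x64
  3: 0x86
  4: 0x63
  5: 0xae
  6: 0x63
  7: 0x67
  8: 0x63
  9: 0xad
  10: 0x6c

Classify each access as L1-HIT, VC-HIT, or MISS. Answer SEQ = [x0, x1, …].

SEQ = [MISS, MISS, MISS, MISS, VC-HIT, L1-HIT, L1-HIT, L1-HIT, L1-HIT, L1-HIT, VC-HIT]

#0 0x6a→b13/s1 MISS; vc=[]
#1 0xad→b21/s1 MISS; vc=[13]
#2 0x64→b12/s0 MISS; vc=[13]
#3 0x86→b16/s0 MISS; vc=[13,12]
#4 0x63→b12/s0 VC-HIT; vc=[13,16]
#5 0xae→b21/s1 L1-HIT; vc=[13,16]
#6 0x63→b12/s0 L1-HIT; vc=[13,16]
#7 0x67→b12/s0 L1-HIT; vc=[13,16]
#8 0x63→b12/s0 L1-HIT; vc=[13,16]
#9 0xad→b21/s1 L1-HIT; vc=[13,16]
#10 0x6c→b13/s1 VC-HIT; vc=[21,16]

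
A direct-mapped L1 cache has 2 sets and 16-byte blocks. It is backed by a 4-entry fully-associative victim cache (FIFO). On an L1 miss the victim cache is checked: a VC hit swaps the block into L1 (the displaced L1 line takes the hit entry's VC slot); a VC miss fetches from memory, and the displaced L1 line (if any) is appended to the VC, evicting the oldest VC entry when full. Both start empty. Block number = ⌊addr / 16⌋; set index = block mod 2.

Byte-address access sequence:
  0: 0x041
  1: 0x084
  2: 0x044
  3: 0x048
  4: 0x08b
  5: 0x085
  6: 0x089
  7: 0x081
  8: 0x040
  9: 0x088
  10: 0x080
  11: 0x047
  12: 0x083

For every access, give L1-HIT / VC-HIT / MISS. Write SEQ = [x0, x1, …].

0: 0x41 (blk 4, set 0) → MISS  vc=[]
1: 0x84 (blk 8, set 0) → MISS  vc=[4]
2: 0x44 (blk 4, set 0) → VC-HIT  vc=[8]
3: 0x48 (blk 4, set 0) → L1-HIT  vc=[8]
4: 0x8b (blk 8, set 0) → VC-HIT  vc=[4]
5: 0x85 (blk 8, set 0) → L1-HIT  vc=[4]
6: 0x89 (blk 8, set 0) → L1-HIT  vc=[4]
7: 0x81 (blk 8, set 0) → L1-HIT  vc=[4]
8: 0x40 (blk 4, set 0) → VC-HIT  vc=[8]
9: 0x88 (blk 8, set 0) → VC-HIT  vc=[4]
10: 0x80 (blk 8, set 0) → L1-HIT  vc=[4]
11: 0x47 (blk 4, set 0) → VC-HIT  vc=[8]
12: 0x83 (blk 8, set 0) → VC-HIT  vc=[4]

SEQ = [MISS, MISS, VC-HIT, L1-HIT, VC-HIT, L1-HIT, L1-HIT, L1-HIT, VC-HIT, VC-HIT, L1-HIT, VC-HIT, VC-HIT]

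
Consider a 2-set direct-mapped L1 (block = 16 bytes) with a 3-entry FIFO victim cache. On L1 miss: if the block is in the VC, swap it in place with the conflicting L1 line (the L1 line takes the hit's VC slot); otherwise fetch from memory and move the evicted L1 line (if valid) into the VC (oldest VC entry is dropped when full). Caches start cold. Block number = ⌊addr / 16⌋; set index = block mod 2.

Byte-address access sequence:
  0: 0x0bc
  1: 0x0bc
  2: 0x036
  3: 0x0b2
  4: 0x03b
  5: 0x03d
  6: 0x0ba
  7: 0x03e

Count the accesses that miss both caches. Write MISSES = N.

0: 0xbc (blk 11, set 1) → MISS  vc=[]
1: 0xbc (blk 11, set 1) → L1-HIT  vc=[]
2: 0x36 (blk 3, set 1) → MISS  vc=[11]
3: 0xb2 (blk 11, set 1) → VC-HIT  vc=[3]
4: 0x3b (blk 3, set 1) → VC-HIT  vc=[11]
5: 0x3d (blk 3, set 1) → L1-HIT  vc=[11]
6: 0xba (blk 11, set 1) → VC-HIT  vc=[3]
7: 0x3e (blk 3, set 1) → VC-HIT  vc=[11]

MISSES = 2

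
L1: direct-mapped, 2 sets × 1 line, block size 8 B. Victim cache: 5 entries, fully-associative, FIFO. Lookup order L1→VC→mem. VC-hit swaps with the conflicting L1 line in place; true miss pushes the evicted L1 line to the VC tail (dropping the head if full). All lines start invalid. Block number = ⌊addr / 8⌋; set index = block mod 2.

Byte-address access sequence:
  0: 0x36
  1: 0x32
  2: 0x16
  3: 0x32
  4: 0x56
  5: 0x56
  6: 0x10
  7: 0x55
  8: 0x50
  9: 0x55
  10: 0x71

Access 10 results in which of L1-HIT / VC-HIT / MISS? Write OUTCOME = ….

OUTCOME = MISS

0: 0x36 (blk 6, set 0) → MISS  vc=[]
1: 0x32 (blk 6, set 0) → L1-HIT  vc=[]
2: 0x16 (blk 2, set 0) → MISS  vc=[6]
3: 0x32 (blk 6, set 0) → VC-HIT  vc=[2]
4: 0x56 (blk 10, set 0) → MISS  vc=[2, 6]
5: 0x56 (blk 10, set 0) → L1-HIT  vc=[2, 6]
6: 0x10 (blk 2, set 0) → VC-HIT  vc=[10, 6]
7: 0x55 (blk 10, set 0) → VC-HIT  vc=[2, 6]
8: 0x50 (blk 10, set 0) → L1-HIT  vc=[2, 6]
9: 0x55 (blk 10, set 0) → L1-HIT  vc=[2, 6]
10: 0x71 (blk 14, set 0) → MISS  vc=[2, 6, 10]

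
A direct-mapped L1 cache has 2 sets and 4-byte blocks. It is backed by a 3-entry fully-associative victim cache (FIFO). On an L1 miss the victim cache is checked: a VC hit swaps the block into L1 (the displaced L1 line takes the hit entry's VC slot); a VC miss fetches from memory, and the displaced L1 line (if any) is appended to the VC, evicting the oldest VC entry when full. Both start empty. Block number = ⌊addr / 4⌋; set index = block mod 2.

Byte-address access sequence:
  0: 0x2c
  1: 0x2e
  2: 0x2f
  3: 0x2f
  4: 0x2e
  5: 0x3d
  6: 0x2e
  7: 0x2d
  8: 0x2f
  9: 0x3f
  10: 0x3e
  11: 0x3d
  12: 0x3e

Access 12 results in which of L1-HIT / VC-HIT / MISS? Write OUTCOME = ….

OUTCOME = L1-HIT

  [0] addr=0x2c blk=11 s=1: MISS | VC []
  [1] addr=0x2e blk=11 s=1: L1-HIT | VC []
  [2] addr=0x2f blk=11 s=1: L1-HIT | VC []
  [3] addr=0x2f blk=11 s=1: L1-HIT | VC []
  [4] addr=0x2e blk=11 s=1: L1-HIT | VC []
  [5] addr=0x3d blk=15 s=1: MISS | VC [11]
  [6] addr=0x2e blk=11 s=1: VC-HIT | VC [15]
  [7] addr=0x2d blk=11 s=1: L1-HIT | VC [15]
  [8] addr=0x2f blk=11 s=1: L1-HIT | VC [15]
  [9] addr=0x3f blk=15 s=1: VC-HIT | VC [11]
  [10] addr=0x3e blk=15 s=1: L1-HIT | VC [11]
  [11] addr=0x3d blk=15 s=1: L1-HIT | VC [11]
  [12] addr=0x3e blk=15 s=1: L1-HIT | VC [11]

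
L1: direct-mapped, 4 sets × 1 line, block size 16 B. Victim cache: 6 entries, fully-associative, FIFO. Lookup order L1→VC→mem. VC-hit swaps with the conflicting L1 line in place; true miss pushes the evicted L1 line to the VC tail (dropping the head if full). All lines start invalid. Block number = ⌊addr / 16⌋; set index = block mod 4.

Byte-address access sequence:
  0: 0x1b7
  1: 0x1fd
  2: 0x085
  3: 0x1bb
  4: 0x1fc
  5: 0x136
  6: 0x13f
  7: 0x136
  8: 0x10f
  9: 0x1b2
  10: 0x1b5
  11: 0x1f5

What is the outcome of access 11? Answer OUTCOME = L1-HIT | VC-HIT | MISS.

#0 0x1b7→b27/s3 MISS; vc=[]
#1 0x1fd→b31/s3 MISS; vc=[27]
#2 0x85→b8/s0 MISS; vc=[27]
#3 0x1bb→b27/s3 VC-HIT; vc=[31]
#4 0x1fc→b31/s3 VC-HIT; vc=[27]
#5 0x136→b19/s3 MISS; vc=[27,31]
#6 0x13f→b19/s3 L1-HIT; vc=[27,31]
#7 0x136→b19/s3 L1-HIT; vc=[27,31]
#8 0x10f→b16/s0 MISS; vc=[27,31,8]
#9 0x1b2→b27/s3 VC-HIT; vc=[19,31,8]
#10 0x1b5→b27/s3 L1-HIT; vc=[19,31,8]
#11 0x1f5→b31/s3 VC-HIT; vc=[19,27,8]

OUTCOME = VC-HIT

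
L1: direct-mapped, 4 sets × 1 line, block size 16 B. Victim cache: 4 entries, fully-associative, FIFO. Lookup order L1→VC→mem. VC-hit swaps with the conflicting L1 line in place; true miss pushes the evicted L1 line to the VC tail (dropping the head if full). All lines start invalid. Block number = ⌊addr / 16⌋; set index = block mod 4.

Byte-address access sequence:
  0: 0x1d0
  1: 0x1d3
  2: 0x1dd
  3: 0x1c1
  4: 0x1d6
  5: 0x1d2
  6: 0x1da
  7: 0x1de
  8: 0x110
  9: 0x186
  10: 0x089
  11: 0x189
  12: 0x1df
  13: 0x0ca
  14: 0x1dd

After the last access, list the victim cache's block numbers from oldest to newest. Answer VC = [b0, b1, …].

#0 0x1d0→b29/s1 MISS; vc=[]
#1 0x1d3→b29/s1 L1-HIT; vc=[]
#2 0x1dd→b29/s1 L1-HIT; vc=[]
#3 0x1c1→b28/s0 MISS; vc=[]
#4 0x1d6→b29/s1 L1-HIT; vc=[]
#5 0x1d2→b29/s1 L1-HIT; vc=[]
#6 0x1da→b29/s1 L1-HIT; vc=[]
#7 0x1de→b29/s1 L1-HIT; vc=[]
#8 0x110→b17/s1 MISS; vc=[29]
#9 0x186→b24/s0 MISS; vc=[29,28]
#10 0x89→b8/s0 MISS; vc=[29,28,24]
#11 0x189→b24/s0 VC-HIT; vc=[29,28,8]
#12 0x1df→b29/s1 VC-HIT; vc=[17,28,8]
#13 0xca→b12/s0 MISS; vc=[17,28,8,24]
#14 0x1dd→b29/s1 L1-HIT; vc=[17,28,8,24]

VC = [17, 28, 8, 24]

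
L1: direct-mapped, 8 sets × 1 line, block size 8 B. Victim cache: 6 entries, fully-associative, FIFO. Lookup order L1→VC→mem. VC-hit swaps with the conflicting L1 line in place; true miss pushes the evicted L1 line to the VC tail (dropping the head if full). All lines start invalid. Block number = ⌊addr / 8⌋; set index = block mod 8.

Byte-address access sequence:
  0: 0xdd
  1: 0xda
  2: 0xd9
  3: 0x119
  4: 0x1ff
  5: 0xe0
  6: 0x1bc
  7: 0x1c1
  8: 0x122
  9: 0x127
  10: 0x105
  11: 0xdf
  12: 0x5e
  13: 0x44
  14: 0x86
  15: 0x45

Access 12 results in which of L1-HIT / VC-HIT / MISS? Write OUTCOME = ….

OUTCOME = MISS

  [0] addr=0xdd blk=27 s=3: MISS | VC []
  [1] addr=0xda blk=27 s=3: L1-HIT | VC []
  [2] addr=0xd9 blk=27 s=3: L1-HIT | VC []
  [3] addr=0x119 blk=35 s=3: MISS | VC [27]
  [4] addr=0x1ff blk=63 s=7: MISS | VC [27]
  [5] addr=0xe0 blk=28 s=4: MISS | VC [27]
  [6] addr=0x1bc blk=55 s=7: MISS | VC [27, 63]
  [7] addr=0x1c1 blk=56 s=0: MISS | VC [27, 63]
  [8] addr=0x122 blk=36 s=4: MISS | VC [27, 63, 28]
  [9] addr=0x127 blk=36 s=4: L1-HIT | VC [27, 63, 28]
  [10] addr=0x105 blk=32 s=0: MISS | VC [27, 63, 28, 56]
  [11] addr=0xdf blk=27 s=3: VC-HIT | VC [35, 63, 28, 56]
  [12] addr=0x5e blk=11 s=3: MISS | VC [35, 63, 28, 56, 27]
  [13] addr=0x44 blk=8 s=0: MISS | VC [35, 63, 28, 56, 27, 32]
  [14] addr=0x86 blk=16 s=0: MISS | VC [63, 28, 56, 27, 32, 8]
  [15] addr=0x45 blk=8 s=0: VC-HIT | VC [63, 28, 56, 27, 32, 16]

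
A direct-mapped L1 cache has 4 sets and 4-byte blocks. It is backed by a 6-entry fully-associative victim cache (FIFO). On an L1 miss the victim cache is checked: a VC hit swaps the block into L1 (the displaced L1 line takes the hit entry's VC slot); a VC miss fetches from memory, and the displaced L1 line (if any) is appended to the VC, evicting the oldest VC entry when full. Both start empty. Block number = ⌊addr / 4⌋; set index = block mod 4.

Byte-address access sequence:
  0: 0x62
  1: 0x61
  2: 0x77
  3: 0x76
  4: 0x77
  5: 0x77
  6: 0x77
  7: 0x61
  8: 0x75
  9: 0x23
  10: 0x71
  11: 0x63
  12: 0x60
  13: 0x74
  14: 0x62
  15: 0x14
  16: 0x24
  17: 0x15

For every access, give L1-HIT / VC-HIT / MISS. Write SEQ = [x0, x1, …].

SEQ = [MISS, L1-HIT, MISS, L1-HIT, L1-HIT, L1-HIT, L1-HIT, L1-HIT, L1-HIT, MISS, MISS, VC-HIT, L1-HIT, L1-HIT, L1-HIT, MISS, MISS, VC-HIT]

0: 0x62 (blk 24, set 0) → MISS  vc=[]
1: 0x61 (blk 24, set 0) → L1-HIT  vc=[]
2: 0x77 (blk 29, set 1) → MISS  vc=[]
3: 0x76 (blk 29, set 1) → L1-HIT  vc=[]
4: 0x77 (blk 29, set 1) → L1-HIT  vc=[]
5: 0x77 (blk 29, set 1) → L1-HIT  vc=[]
6: 0x77 (blk 29, set 1) → L1-HIT  vc=[]
7: 0x61 (blk 24, set 0) → L1-HIT  vc=[]
8: 0x75 (blk 29, set 1) → L1-HIT  vc=[]
9: 0x23 (blk 8, set 0) → MISS  vc=[24]
10: 0x71 (blk 28, set 0) → MISS  vc=[24, 8]
11: 0x63 (blk 24, set 0) → VC-HIT  vc=[28, 8]
12: 0x60 (blk 24, set 0) → L1-HIT  vc=[28, 8]
13: 0x74 (blk 29, set 1) → L1-HIT  vc=[28, 8]
14: 0x62 (blk 24, set 0) → L1-HIT  vc=[28, 8]
15: 0x14 (blk 5, set 1) → MISS  vc=[28, 8, 29]
16: 0x24 (blk 9, set 1) → MISS  vc=[28, 8, 29, 5]
17: 0x15 (blk 5, set 1) → VC-HIT  vc=[28, 8, 29, 9]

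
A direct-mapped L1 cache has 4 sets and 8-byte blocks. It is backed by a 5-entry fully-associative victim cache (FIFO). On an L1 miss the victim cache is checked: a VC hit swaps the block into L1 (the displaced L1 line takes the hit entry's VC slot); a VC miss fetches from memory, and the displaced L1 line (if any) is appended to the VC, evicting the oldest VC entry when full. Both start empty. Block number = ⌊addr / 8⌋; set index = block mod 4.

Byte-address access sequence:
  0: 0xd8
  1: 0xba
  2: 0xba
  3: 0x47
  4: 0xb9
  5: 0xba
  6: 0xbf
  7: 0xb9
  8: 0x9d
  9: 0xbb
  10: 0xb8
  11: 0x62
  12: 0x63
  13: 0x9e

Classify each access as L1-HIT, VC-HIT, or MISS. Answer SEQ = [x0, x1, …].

SEQ = [MISS, MISS, L1-HIT, MISS, L1-HIT, L1-HIT, L1-HIT, L1-HIT, MISS, VC-HIT, L1-HIT, MISS, L1-HIT, VC-HIT]

  [0] addr=0xd8 blk=27 s=3: MISS | VC []
  [1] addr=0xba blk=23 s=3: MISS | VC [27]
  [2] addr=0xba blk=23 s=3: L1-HIT | VC [27]
  [3] addr=0x47 blk=8 s=0: MISS | VC [27]
  [4] addr=0xb9 blk=23 s=3: L1-HIT | VC [27]
  [5] addr=0xba blk=23 s=3: L1-HIT | VC [27]
  [6] addr=0xbf blk=23 s=3: L1-HIT | VC [27]
  [7] addr=0xb9 blk=23 s=3: L1-HIT | VC [27]
  [8] addr=0x9d blk=19 s=3: MISS | VC [27, 23]
  [9] addr=0xbb blk=23 s=3: VC-HIT | VC [27, 19]
  [10] addr=0xb8 blk=23 s=3: L1-HIT | VC [27, 19]
  [11] addr=0x62 blk=12 s=0: MISS | VC [27, 19, 8]
  [12] addr=0x63 blk=12 s=0: L1-HIT | VC [27, 19, 8]
  [13] addr=0x9e blk=19 s=3: VC-HIT | VC [27, 23, 8]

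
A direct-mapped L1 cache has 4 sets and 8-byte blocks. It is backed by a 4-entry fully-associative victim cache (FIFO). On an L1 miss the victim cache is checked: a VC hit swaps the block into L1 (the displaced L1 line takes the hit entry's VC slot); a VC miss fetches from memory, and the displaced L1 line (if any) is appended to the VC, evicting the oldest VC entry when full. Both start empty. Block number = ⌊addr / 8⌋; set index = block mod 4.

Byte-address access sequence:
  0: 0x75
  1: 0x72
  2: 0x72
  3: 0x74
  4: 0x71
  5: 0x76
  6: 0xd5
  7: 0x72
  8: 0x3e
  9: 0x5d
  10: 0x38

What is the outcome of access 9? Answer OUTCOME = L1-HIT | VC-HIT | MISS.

#0 0x75→b14/s2 MISS; vc=[]
#1 0x72→b14/s2 L1-HIT; vc=[]
#2 0x72→b14/s2 L1-HIT; vc=[]
#3 0x74→b14/s2 L1-HIT; vc=[]
#4 0x71→b14/s2 L1-HIT; vc=[]
#5 0x76→b14/s2 L1-HIT; vc=[]
#6 0xd5→b26/s2 MISS; vc=[14]
#7 0x72→b14/s2 VC-HIT; vc=[26]
#8 0x3e→b7/s3 MISS; vc=[26]
#9 0x5d→b11/s3 MISS; vc=[26,7]
#10 0x38→b7/s3 VC-HIT; vc=[26,11]

OUTCOME = MISS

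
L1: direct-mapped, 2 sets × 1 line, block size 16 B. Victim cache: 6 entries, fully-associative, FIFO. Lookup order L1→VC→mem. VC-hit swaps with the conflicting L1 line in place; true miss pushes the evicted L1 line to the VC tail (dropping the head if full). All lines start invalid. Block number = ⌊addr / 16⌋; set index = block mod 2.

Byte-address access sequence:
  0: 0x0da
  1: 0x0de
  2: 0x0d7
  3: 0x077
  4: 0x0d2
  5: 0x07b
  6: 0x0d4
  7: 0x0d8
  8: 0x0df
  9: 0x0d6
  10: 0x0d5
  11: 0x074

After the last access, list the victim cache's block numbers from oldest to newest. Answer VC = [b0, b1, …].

VC = [13]

0: 0xda (blk 13, set 1) → MISS  vc=[]
1: 0xde (blk 13, set 1) → L1-HIT  vc=[]
2: 0xd7 (blk 13, set 1) → L1-HIT  vc=[]
3: 0x77 (blk 7, set 1) → MISS  vc=[13]
4: 0xd2 (blk 13, set 1) → VC-HIT  vc=[7]
5: 0x7b (blk 7, set 1) → VC-HIT  vc=[13]
6: 0xd4 (blk 13, set 1) → VC-HIT  vc=[7]
7: 0xd8 (blk 13, set 1) → L1-HIT  vc=[7]
8: 0xdf (blk 13, set 1) → L1-HIT  vc=[7]
9: 0xd6 (blk 13, set 1) → L1-HIT  vc=[7]
10: 0xd5 (blk 13, set 1) → L1-HIT  vc=[7]
11: 0x74 (blk 7, set 1) → VC-HIT  vc=[13]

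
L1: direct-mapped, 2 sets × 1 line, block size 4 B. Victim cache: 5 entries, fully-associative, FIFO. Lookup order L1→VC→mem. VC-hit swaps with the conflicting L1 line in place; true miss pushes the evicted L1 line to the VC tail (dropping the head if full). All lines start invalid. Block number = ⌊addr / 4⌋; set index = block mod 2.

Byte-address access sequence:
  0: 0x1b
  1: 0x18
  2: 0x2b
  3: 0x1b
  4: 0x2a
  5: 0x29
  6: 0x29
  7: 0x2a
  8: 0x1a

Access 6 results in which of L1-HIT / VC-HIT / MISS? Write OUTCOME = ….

#0 0x1b→b6/s0 MISS; vc=[]
#1 0x18→b6/s0 L1-HIT; vc=[]
#2 0x2b→b10/s0 MISS; vc=[6]
#3 0x1b→b6/s0 VC-HIT; vc=[10]
#4 0x2a→b10/s0 VC-HIT; vc=[6]
#5 0x29→b10/s0 L1-HIT; vc=[6]
#6 0x29→b10/s0 L1-HIT; vc=[6]
#7 0x2a→b10/s0 L1-HIT; vc=[6]
#8 0x1a→b6/s0 VC-HIT; vc=[10]

OUTCOME = L1-HIT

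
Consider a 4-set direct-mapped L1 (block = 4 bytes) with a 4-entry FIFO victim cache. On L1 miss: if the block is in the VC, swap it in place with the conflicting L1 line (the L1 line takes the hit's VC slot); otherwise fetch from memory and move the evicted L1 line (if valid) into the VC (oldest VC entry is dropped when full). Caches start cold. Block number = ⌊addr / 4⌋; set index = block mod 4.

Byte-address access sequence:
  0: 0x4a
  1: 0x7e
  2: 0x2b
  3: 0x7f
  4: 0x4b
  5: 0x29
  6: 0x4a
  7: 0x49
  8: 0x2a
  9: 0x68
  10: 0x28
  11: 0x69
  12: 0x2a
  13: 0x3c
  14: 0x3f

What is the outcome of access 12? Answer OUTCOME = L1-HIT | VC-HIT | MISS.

OUTCOME = VC-HIT

0: 0x4a (blk 18, set 2) → MISS  vc=[]
1: 0x7e (blk 31, set 3) → MISS  vc=[]
2: 0x2b (blk 10, set 2) → MISS  vc=[18]
3: 0x7f (blk 31, set 3) → L1-HIT  vc=[18]
4: 0x4b (blk 18, set 2) → VC-HIT  vc=[10]
5: 0x29 (blk 10, set 2) → VC-HIT  vc=[18]
6: 0x4a (blk 18, set 2) → VC-HIT  vc=[10]
7: 0x49 (blk 18, set 2) → L1-HIT  vc=[10]
8: 0x2a (blk 10, set 2) → VC-HIT  vc=[18]
9: 0x68 (blk 26, set 2) → MISS  vc=[18, 10]
10: 0x28 (blk 10, set 2) → VC-HIT  vc=[18, 26]
11: 0x69 (blk 26, set 2) → VC-HIT  vc=[18, 10]
12: 0x2a (blk 10, set 2) → VC-HIT  vc=[18, 26]
13: 0x3c (blk 15, set 3) → MISS  vc=[18, 26, 31]
14: 0x3f (blk 15, set 3) → L1-HIT  vc=[18, 26, 31]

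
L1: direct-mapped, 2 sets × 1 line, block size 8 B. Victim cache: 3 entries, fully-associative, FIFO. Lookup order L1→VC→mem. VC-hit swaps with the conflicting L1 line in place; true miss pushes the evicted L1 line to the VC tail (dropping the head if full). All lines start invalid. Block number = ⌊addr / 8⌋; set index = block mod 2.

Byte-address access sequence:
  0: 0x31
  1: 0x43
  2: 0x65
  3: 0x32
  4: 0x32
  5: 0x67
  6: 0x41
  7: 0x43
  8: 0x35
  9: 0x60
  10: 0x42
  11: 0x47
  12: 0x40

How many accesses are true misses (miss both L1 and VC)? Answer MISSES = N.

MISSES = 3

  [0] addr=0x31 blk=6 s=0: MISS | VC []
  [1] addr=0x43 blk=8 s=0: MISS | VC [6]
  [2] addr=0x65 blk=12 s=0: MISS | VC [6, 8]
  [3] addr=0x32 blk=6 s=0: VC-HIT | VC [12, 8]
  [4] addr=0x32 blk=6 s=0: L1-HIT | VC [12, 8]
  [5] addr=0x67 blk=12 s=0: VC-HIT | VC [6, 8]
  [6] addr=0x41 blk=8 s=0: VC-HIT | VC [6, 12]
  [7] addr=0x43 blk=8 s=0: L1-HIT | VC [6, 12]
  [8] addr=0x35 blk=6 s=0: VC-HIT | VC [8, 12]
  [9] addr=0x60 blk=12 s=0: VC-HIT | VC [8, 6]
  [10] addr=0x42 blk=8 s=0: VC-HIT | VC [12, 6]
  [11] addr=0x47 blk=8 s=0: L1-HIT | VC [12, 6]
  [12] addr=0x40 blk=8 s=0: L1-HIT | VC [12, 6]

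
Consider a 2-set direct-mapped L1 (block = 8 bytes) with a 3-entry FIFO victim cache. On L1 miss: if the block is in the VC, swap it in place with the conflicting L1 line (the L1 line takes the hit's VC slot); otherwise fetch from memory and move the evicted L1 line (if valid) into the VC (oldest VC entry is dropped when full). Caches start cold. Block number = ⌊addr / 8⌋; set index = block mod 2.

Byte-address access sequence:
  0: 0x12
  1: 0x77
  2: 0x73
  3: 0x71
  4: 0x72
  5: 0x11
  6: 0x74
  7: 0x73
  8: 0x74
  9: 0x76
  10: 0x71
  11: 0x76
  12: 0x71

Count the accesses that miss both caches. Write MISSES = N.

  [0] addr=0x12 blk=2 s=0: MISS | VC []
  [1] addr=0x77 blk=14 s=0: MISS | VC [2]
  [2] addr=0x73 blk=14 s=0: L1-HIT | VC [2]
  [3] addr=0x71 blk=14 s=0: L1-HIT | VC [2]
  [4] addr=0x72 blk=14 s=0: L1-HIT | VC [2]
  [5] addr=0x11 blk=2 s=0: VC-HIT | VC [14]
  [6] addr=0x74 blk=14 s=0: VC-HIT | VC [2]
  [7] addr=0x73 blk=14 s=0: L1-HIT | VC [2]
  [8] addr=0x74 blk=14 s=0: L1-HIT | VC [2]
  [9] addr=0x76 blk=14 s=0: L1-HIT | VC [2]
  [10] addr=0x71 blk=14 s=0: L1-HIT | VC [2]
  [11] addr=0x76 blk=14 s=0: L1-HIT | VC [2]
  [12] addr=0x71 blk=14 s=0: L1-HIT | VC [2]

MISSES = 2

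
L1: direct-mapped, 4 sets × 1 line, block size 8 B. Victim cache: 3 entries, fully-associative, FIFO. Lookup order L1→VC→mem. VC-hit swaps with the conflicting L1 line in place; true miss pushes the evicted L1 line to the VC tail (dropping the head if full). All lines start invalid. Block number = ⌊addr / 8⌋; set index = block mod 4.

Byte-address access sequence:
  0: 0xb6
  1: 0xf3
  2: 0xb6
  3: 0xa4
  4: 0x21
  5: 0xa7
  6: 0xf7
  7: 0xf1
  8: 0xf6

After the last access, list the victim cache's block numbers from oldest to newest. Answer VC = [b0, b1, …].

  [0] addr=0xb6 blk=22 s=2: MISS | VC []
  [1] addr=0xf3 blk=30 s=2: MISS | VC [22]
  [2] addr=0xb6 blk=22 s=2: VC-HIT | VC [30]
  [3] addr=0xa4 blk=20 s=0: MISS | VC [30]
  [4] addr=0x21 blk=4 s=0: MISS | VC [30, 20]
  [5] addr=0xa7 blk=20 s=0: VC-HIT | VC [30, 4]
  [6] addr=0xf7 blk=30 s=2: VC-HIT | VC [22, 4]
  [7] addr=0xf1 blk=30 s=2: L1-HIT | VC [22, 4]
  [8] addr=0xf6 blk=30 s=2: L1-HIT | VC [22, 4]

VC = [22, 4]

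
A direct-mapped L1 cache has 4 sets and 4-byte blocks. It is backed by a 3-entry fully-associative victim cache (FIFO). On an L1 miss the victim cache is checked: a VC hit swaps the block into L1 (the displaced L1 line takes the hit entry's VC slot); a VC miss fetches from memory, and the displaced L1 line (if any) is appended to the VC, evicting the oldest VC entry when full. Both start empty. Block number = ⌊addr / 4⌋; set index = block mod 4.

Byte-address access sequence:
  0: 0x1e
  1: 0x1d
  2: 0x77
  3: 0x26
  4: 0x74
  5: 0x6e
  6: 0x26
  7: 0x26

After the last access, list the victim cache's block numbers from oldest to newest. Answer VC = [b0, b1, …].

0: 0x1e (blk 7, set 3) → MISS  vc=[]
1: 0x1d (blk 7, set 3) → L1-HIT  vc=[]
2: 0x77 (blk 29, set 1) → MISS  vc=[]
3: 0x26 (blk 9, set 1) → MISS  vc=[29]
4: 0x74 (blk 29, set 1) → VC-HIT  vc=[9]
5: 0x6e (blk 27, set 3) → MISS  vc=[9, 7]
6: 0x26 (blk 9, set 1) → VC-HIT  vc=[29, 7]
7: 0x26 (blk 9, set 1) → L1-HIT  vc=[29, 7]

VC = [29, 7]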